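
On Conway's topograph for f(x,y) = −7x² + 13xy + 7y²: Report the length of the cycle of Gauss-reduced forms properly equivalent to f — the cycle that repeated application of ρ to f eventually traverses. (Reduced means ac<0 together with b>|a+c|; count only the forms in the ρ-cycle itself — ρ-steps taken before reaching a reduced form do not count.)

D = 365, ⌊√D⌋ = 19
river: ρ → (7,15,-5)
river: ρ → (-5,15,7)
river: ρ → (7,13,-7)
river: ρ → (-7,15,5)
river: ρ → (5,15,-7)
river: ρ → (-7,13,7)
ρ-cycle length = 6 (tail of 0 descent steps not counted)

6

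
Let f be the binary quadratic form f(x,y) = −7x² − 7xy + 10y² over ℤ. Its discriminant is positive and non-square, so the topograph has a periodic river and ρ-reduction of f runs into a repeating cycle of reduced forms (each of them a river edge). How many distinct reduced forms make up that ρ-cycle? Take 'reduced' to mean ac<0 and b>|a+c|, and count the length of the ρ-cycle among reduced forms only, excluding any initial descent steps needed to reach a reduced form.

D = 329, ⌊√D⌋ = 18
descent: ρ → (10,7,-7)  [lands on river]
river: ρ → (-7,7,10)
river: ρ → (10,13,-4)
river: ρ → (-4,11,13)
river: ρ → (13,15,-2)
river: ρ → (-2,17,5)
river: ρ → (5,13,-8)
river: ρ → (-8,3,10)
river: ρ → (10,17,-1)
river: ρ → (-1,17,10)
river: ρ → (10,3,-8)
river: ρ → (-8,13,5)
river: ρ → (5,17,-2)
river: ρ → (-2,15,13)
river: ρ → (13,11,-4)
river: ρ → (-4,13,10)
ρ-cycle length = 16 (tail of 1 descent step not counted)

16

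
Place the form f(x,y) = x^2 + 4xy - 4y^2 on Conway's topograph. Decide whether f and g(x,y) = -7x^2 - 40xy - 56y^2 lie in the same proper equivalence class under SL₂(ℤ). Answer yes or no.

D₁ = 32, D₂ = 32
river cycle of f (length 2): (-4, 4, 1), (1, 4, -4)
river cycle of g (length 2): (1, 4, -4), (-4, 4, 1)
cycles coincide ⇒ equivalent

yes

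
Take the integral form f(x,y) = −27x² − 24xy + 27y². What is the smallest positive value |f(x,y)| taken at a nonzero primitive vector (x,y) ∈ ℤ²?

descent: ρ → (27,24,-27)  [lands on river]
river: ρ → (-27,30,24)
river: ρ → (24,18,-33)
river: ρ → (-33,48,9)
river: ρ → (9,42,-48)
river: ρ → (-48,54,3)
river: ρ → (3,54,-48)
river: ρ → (-48,42,9)
river: ρ → (9,48,-33)
river: ρ → (-33,18,24)
river: ρ → (24,30,-27)
river: ρ → (-27,24,27)
river: ρ → (27,30,-24)
river: ρ → (-24,18,33)
river: ρ → (33,48,-9)
river: ρ → (-9,42,48)
river: ρ → (48,54,-3)
river: ρ → (-3,54,48)
river: ρ → (48,42,-9)
river: ρ → (-9,48,33)
river: ρ → (33,18,-24)
river: ρ → (-24,30,27)
closes: descent 1, river 22
min |a| on river = 3

3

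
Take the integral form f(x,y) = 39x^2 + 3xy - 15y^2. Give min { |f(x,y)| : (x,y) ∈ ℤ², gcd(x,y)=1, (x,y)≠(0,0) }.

descent: ρ → (-15,27,27)  [lands on river]
river: ρ → (27,27,-15)
river: ρ → (-15,33,21)
river: ρ → (21,9,-27)
river: ρ → (-27,45,3)
river: ρ → (3,45,-27)
river: ρ → (-27,9,21)
river: ρ → (21,33,-15)
closes: descent 1, river 8
min |a| on river = 3

3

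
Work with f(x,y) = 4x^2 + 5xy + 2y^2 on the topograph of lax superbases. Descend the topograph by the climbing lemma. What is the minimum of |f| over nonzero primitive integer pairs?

translate: b→-3 (≡5 mod 8), so (4,5,2)→(4,-3,1)
flip: (4,-3,1)→(1,3,4)
translate: b→1 (≡3 mod 2), so (1,3,4)→(1,1,2)
reduced (well bottom): (1,1,2) with a≤c, −a<b≤a
well minimum = a = 1

1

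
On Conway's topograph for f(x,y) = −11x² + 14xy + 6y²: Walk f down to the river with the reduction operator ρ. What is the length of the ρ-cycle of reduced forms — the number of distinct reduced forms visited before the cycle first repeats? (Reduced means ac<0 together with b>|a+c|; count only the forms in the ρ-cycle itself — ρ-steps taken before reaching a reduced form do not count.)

D = 460, ⌊√D⌋ = 21
river: ρ → (6,10,-15)
river: ρ → (-15,20,1)
river: ρ → (1,20,-15)
river: ρ → (-15,10,6)
river: ρ → (6,14,-11)
river: ρ → (-11,8,9)
river: ρ → (9,10,-10)
river: ρ → (-10,10,9)
river: ρ → (9,8,-11)
river: ρ → (-11,14,6)
ρ-cycle length = 10 (tail of 0 descent steps not counted)

10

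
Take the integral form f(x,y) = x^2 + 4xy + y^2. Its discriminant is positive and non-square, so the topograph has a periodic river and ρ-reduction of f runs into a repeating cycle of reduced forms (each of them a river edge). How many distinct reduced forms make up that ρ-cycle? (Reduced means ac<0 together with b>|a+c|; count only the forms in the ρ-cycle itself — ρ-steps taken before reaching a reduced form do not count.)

D = 12, ⌊√D⌋ = 3
descent: ρ → (1,2,-2)  [lands on river]
river: ρ → (-2,2,1)
ρ-cycle length = 2 (tail of 1 descent step not counted)

2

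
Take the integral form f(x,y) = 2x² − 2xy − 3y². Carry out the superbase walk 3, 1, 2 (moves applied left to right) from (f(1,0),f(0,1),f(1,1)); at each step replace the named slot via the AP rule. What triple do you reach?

start (2,-3,-3) = (f(1,0),f(0,1),f(1,1))
replace slot 3: 2·(2+(-3)) − (-3) = 1 → (2,-3,1)
replace slot 1: 2·((-3)+1) − 2 = -6 → (-6,-3,1)
replace slot 2: 2·((-6)+1) − (-3) = -7 → (-6,-7,1)

-6,-7,1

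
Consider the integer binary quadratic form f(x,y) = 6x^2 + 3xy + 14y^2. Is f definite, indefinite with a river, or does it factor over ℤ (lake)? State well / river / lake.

D = b²−4ac = 3² − 4·6·14 = -327
D < 0 ⇒ definite ⇒ every region one sign ⇒ single well

well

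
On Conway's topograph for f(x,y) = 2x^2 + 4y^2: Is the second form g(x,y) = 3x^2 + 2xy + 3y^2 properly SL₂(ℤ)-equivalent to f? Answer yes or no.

D₁ = -32, D₂ = -32
f: reduced (well bottom): (2,0,4) with a≤c, −a<b≤a
g: reduced (well bottom): (3,2,3) with a≤c, −a<b≤a
reduced forms (2, 0, 4) vs (3, 2, 3) ⇒ inequivalent

no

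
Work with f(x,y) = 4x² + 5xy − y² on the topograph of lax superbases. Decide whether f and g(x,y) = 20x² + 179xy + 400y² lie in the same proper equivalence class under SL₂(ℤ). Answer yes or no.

D₁ = 41, D₂ = 41
river cycle of f (length 10): (-1, 5, 4), (4, 3, -2), (-2, 5, 2), (2, 3, -4), (-4, 5, 1), (1, 5, -4), (-4, 3, 2), (2, 5, -2), (-2, 3, 4), (4, 5, -1)
river cycle of g (length 10): (4, 5, -1), (-1, 5, 4), (4, 3, -2), (-2, 5, 2), (2, 3, -4), (-4, 5, 1), (1, 5, -4), (-4, 3, 2), (2, 5, -2), (-2, 3, 4)
cycles coincide ⇒ equivalent

yes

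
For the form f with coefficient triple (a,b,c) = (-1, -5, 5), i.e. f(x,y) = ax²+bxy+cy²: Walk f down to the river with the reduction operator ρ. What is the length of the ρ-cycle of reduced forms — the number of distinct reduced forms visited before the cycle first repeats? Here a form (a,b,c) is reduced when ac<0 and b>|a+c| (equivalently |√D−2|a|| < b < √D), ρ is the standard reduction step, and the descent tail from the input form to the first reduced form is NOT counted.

D = 45, ⌊√D⌋ = 6
descent: ρ → (5,5,-1)  [lands on river]
river: ρ → (-1,5,5)
ρ-cycle length = 2 (tail of 1 descent step not counted)

2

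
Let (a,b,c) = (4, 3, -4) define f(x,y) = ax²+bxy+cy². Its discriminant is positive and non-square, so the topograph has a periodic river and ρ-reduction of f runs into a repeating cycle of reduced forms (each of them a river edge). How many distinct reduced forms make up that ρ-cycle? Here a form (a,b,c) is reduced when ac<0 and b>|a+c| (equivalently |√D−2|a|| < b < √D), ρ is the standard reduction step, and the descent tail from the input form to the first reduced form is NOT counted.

D = 73, ⌊√D⌋ = 8
river: ρ → (-4,5,3)
river: ρ → (3,7,-2)
river: ρ → (-2,5,6)
river: ρ → (6,7,-1)
river: ρ → (-1,7,6)
river: ρ → (6,5,-2)
river: ρ → (-2,7,3)
river: ρ → (3,5,-4)
river: ρ → (-4,3,4)
river: ρ → (4,5,-3)
river: ρ → (-3,7,2)
river: ρ → (2,5,-6)
river: ρ → (-6,7,1)
river: ρ → (1,7,-6)
river: ρ → (-6,5,2)
river: ρ → (2,7,-3)
river: ρ → (-3,5,4)
river: ρ → (4,3,-4)
ρ-cycle length = 18 (tail of 0 descent steps not counted)

18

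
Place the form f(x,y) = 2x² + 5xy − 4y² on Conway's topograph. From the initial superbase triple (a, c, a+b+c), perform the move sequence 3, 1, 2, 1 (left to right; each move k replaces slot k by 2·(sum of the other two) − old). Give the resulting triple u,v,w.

start (2,-4,3) = (f(1,0),f(0,1),f(1,1))
replace slot 3: 2·(2+(-4)) − 3 = -7 → (2,-4,-7)
replace slot 1: 2·((-4)+(-7)) − 2 = -24 → (-24,-4,-7)
replace slot 2: 2·((-24)+(-7)) − (-4) = -58 → (-24,-58,-7)
replace slot 1: 2·((-58)+(-7)) − (-24) = -106 → (-106,-58,-7)

-106,-58,-7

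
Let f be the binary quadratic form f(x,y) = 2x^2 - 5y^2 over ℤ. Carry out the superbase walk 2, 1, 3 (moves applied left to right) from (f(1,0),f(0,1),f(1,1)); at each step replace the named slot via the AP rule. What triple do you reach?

start (2,-5,-3) = (f(1,0),f(0,1),f(1,1))
replace slot 2: 2·(2+(-3)) − (-5) = 3 → (2,3,-3)
replace slot 1: 2·(3+(-3)) − 2 = -2 → (-2,3,-3)
replace slot 3: 2·((-2)+3) − (-3) = 5 → (-2,3,5)

-2,3,5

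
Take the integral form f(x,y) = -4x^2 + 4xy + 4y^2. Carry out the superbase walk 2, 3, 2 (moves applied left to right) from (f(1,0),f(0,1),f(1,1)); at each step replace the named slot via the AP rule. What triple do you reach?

start (-4,4,4) = (f(1,0),f(0,1),f(1,1))
replace slot 2: 2·((-4)+4) − 4 = -4 → (-4,-4,4)
replace slot 3: 2·((-4)+(-4)) − 4 = -20 → (-4,-4,-20)
replace slot 2: 2·((-4)+(-20)) − (-4) = -44 → (-4,-44,-20)

-4,-44,-20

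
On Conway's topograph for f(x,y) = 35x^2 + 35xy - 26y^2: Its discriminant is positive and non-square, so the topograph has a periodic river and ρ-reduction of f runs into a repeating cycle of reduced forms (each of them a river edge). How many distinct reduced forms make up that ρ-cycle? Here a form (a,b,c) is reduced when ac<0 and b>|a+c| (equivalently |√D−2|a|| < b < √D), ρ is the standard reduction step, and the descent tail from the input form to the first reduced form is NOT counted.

D = 4865, ⌊√D⌋ = 69
river: ρ → (-26,69,1)
river: ρ → (1,69,-26)
river: ρ → (-26,35,35)
river: ρ → (35,35,-26)
ρ-cycle length = 4 (tail of 0 descent steps not counted)

4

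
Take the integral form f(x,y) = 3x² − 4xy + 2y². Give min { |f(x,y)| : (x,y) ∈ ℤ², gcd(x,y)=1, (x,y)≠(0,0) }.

translate: b→2 (≡-4 mod 6), so (3,-4,2)→(3,2,1)
flip: (3,2,1)→(1,-2,3)
translate: b→0 (≡-2 mod 2), so (1,-2,3)→(1,0,2)
reduced (well bottom): (1,0,2) with a≤c, −a<b≤a
well minimum = a = 1

1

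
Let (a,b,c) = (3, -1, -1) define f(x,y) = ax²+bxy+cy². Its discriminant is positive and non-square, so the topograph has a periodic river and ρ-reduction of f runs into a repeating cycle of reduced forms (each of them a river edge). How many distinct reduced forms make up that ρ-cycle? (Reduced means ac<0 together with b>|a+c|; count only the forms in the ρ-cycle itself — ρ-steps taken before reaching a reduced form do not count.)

D = 13, ⌊√D⌋ = 3
descent: ρ → (-1,3,1)  [lands on river]
river: ρ → (1,3,-1)
ρ-cycle length = 2 (tail of 1 descent step not counted)

2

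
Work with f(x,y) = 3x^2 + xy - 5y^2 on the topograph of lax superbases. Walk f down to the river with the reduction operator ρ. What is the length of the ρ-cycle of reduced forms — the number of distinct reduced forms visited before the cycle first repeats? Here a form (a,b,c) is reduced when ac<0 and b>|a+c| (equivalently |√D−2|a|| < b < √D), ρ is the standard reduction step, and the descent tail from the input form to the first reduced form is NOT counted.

D = 61, ⌊√D⌋ = 7
descent: ρ → (-5,-1,3)
descent: ρ → (3,7,-1)  [lands on river]
river: ρ → (-1,7,3)
river: ρ → (3,5,-3)
river: ρ → (-3,7,1)
river: ρ → (1,7,-3)
river: ρ → (-3,5,3)
ρ-cycle length = 6 (tail of 2 descent steps not counted)

6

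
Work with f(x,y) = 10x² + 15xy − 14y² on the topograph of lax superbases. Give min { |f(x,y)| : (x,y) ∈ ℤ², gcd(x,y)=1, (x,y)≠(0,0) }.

river: ρ → (-14,13,11)
river: ρ → (11,9,-16)
river: ρ → (-16,23,4)
river: ρ → (4,25,-10)
river: ρ → (-10,15,14)
river: ρ → (14,13,-11)
river: ρ → (-11,9,16)
river: ρ → (16,23,-4)
river: ρ → (-4,25,10)
river: ρ → (10,15,-14)
closes: descent 0, river 10
min |a| on river = 4

4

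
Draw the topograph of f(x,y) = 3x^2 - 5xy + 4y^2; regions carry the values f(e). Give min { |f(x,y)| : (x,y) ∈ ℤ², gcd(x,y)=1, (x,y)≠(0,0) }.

translate: b→1 (≡-5 mod 6), so (3,-5,4)→(3,1,2)
flip: (3,1,2)→(2,-1,3)
reduced (well bottom): (2,-1,3) with a≤c, −a<b≤a
well minimum = a = 2

2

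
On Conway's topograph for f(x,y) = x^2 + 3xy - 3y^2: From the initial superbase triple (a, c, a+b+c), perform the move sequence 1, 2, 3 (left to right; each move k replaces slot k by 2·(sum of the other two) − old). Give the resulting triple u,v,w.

start (1,-3,1) = (f(1,0),f(0,1),f(1,1))
replace slot 1: 2·((-3)+1) − 1 = -5 → (-5,-3,1)
replace slot 2: 2·((-5)+1) − (-3) = -5 → (-5,-5,1)
replace slot 3: 2·((-5)+(-5)) − 1 = -21 → (-5,-5,-21)

-5,-5,-21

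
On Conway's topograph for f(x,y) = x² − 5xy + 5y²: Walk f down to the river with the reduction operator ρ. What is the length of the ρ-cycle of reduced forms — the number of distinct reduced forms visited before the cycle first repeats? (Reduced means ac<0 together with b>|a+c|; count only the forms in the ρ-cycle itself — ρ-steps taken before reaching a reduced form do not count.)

D = 5, ⌊√D⌋ = 2
descent: ρ → (5,5,1)
descent: ρ → (1,1,-1)  [lands on river]
river: ρ → (-1,1,1)
ρ-cycle length = 2 (tail of 2 descent steps not counted)

2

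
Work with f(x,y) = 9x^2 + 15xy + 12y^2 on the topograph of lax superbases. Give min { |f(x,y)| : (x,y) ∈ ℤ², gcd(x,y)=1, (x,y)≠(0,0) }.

translate: b→-3 (≡15 mod 18), so (9,15,12)→(9,-3,6)
flip: (9,-3,6)→(6,3,9)
reduced (well bottom): (6,3,9) with a≤c, −a<b≤a
well minimum = a = 6

6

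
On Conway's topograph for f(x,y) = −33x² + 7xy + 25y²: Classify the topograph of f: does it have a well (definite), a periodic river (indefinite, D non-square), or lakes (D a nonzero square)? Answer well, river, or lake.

D = b²−4ac = 7² − 4·(-33)·25 = 3349
D > 0 non-square ⇒ indefinite ⇒ periodic river

river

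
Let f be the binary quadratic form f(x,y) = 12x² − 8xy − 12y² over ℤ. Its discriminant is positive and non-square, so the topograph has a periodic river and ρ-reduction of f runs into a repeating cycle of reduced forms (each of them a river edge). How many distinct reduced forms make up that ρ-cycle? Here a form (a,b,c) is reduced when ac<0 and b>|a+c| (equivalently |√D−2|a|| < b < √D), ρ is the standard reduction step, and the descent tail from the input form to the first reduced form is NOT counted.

D = 640, ⌊√D⌋ = 25
descent: ρ → (-12,8,12)  [lands on river]
river: ρ → (12,16,-8)
river: ρ → (-8,16,12)
river: ρ → (12,8,-12)
river: ρ → (-12,16,8)
river: ρ → (8,16,-12)
ρ-cycle length = 6 (tail of 1 descent step not counted)

6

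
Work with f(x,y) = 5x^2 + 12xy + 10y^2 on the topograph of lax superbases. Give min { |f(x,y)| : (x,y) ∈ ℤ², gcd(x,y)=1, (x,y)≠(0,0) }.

translate: b→2 (≡12 mod 10), so (5,12,10)→(5,2,3)
flip: (5,2,3)→(3,-2,5)
reduced (well bottom): (3,-2,5) with a≤c, −a<b≤a
well minimum = a = 3

3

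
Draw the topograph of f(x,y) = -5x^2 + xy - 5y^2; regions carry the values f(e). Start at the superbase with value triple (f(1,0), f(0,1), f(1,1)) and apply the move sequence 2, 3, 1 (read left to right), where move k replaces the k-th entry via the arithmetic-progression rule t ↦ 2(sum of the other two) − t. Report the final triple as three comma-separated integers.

start (-5,-5,-9) = (f(1,0),f(0,1),f(1,1))
replace slot 2: 2·((-5)+(-9)) − (-5) = -23 → (-5,-23,-9)
replace slot 3: 2·((-5)+(-23)) − (-9) = -47 → (-5,-23,-47)
replace slot 1: 2·((-23)+(-47)) − (-5) = -135 → (-135,-23,-47)

-135,-23,-47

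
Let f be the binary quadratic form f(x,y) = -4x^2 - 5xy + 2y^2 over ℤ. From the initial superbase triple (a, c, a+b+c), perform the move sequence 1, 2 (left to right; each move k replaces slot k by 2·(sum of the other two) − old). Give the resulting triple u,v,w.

start (-4,2,-7) = (f(1,0),f(0,1),f(1,1))
replace slot 1: 2·(2+(-7)) − (-4) = -6 → (-6,2,-7)
replace slot 2: 2·((-6)+(-7)) − 2 = -28 → (-6,-28,-7)

-6,-28,-7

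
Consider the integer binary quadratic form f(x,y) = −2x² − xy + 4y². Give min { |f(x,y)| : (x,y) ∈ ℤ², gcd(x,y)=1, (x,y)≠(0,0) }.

descent: ρ → (4,1,-2)
descent: ρ → (-2,3,3)  [lands on river]
river: ρ → (3,3,-2)
river: ρ → (-2,5,1)
river: ρ → (1,5,-2)
closes: descent 2, river 4
min |a| on river = 1

1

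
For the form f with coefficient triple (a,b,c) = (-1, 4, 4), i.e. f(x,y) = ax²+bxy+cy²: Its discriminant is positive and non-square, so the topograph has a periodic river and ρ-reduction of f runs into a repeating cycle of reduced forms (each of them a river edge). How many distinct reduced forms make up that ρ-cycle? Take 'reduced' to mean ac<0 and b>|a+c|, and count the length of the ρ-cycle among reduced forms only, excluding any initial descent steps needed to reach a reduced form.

D = 32, ⌊√D⌋ = 5
river: ρ → (4,4,-1)
river: ρ → (-1,4,4)
ρ-cycle length = 2 (tail of 0 descent steps not counted)

2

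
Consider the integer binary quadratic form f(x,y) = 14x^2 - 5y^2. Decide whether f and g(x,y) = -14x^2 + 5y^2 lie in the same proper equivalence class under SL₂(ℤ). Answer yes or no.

D₁ = 280, D₂ = 280
river cycle of f (length 6): (-5, 10, 9), (9, 8, -6), (-6, 16, 1), (1, 16, -6), (-6, 8, 9), (9, 10, -5)
river cycle of g (length 6): (5, 10, -9), (-9, 8, 6), (6, 16, -1), (-1, 16, 6), (6, 8, -9), (-9, 10, 5)
cycles differ ⇒ inequivalent

no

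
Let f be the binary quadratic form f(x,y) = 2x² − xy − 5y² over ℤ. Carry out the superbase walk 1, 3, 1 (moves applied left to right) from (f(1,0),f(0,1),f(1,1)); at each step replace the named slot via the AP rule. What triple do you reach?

start (2,-5,-4) = (f(1,0),f(0,1),f(1,1))
replace slot 1: 2·((-5)+(-4)) − 2 = -20 → (-20,-5,-4)
replace slot 3: 2·((-20)+(-5)) − (-4) = -46 → (-20,-5,-46)
replace slot 1: 2·((-5)+(-46)) − (-20) = -82 → (-82,-5,-46)

-82,-5,-46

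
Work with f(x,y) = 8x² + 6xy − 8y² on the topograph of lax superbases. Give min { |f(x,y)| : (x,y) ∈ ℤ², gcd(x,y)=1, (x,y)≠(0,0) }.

river: ρ → (-8,10,6)
river: ρ → (6,14,-4)
river: ρ → (-4,10,12)
river: ρ → (12,14,-2)
river: ρ → (-2,14,12)
river: ρ → (12,10,-4)
river: ρ → (-4,14,6)
river: ρ → (6,10,-8)
river: ρ → (-8,6,8)
river: ρ → (8,10,-6)
river: ρ → (-6,14,4)
river: ρ → (4,10,-12)
river: ρ → (-12,14,2)
river: ρ → (2,14,-12)
river: ρ → (-12,10,4)
river: ρ → (4,14,-6)
river: ρ → (-6,10,8)
river: ρ → (8,6,-8)
closes: descent 0, river 18
min |a| on river = 2

2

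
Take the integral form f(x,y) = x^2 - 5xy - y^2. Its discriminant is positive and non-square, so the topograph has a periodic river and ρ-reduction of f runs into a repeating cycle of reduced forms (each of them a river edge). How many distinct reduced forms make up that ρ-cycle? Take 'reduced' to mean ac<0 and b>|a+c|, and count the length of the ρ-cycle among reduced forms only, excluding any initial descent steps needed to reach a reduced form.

D = 29, ⌊√D⌋ = 5
descent: ρ → (-1,5,1)  [lands on river]
river: ρ → (1,5,-1)
ρ-cycle length = 2 (tail of 1 descent step not counted)

2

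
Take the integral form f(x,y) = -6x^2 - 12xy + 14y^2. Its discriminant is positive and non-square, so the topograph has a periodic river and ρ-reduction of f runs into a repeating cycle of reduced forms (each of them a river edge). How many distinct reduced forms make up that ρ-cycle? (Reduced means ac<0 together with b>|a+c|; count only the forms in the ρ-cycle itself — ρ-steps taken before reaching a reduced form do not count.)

D = 480, ⌊√D⌋ = 21
descent: ρ → (14,12,-6)  [lands on river]
river: ρ → (-6,12,14)
river: ρ → (14,16,-4)
river: ρ → (-4,16,14)
ρ-cycle length = 4 (tail of 1 descent step not counted)

4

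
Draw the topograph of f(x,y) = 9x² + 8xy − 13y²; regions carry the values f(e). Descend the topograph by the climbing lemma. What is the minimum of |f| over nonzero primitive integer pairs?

river: ρ → (-13,18,4)
river: ρ → (4,22,-3)
river: ρ → (-3,20,11)
river: ρ → (11,2,-12)
river: ρ → (-12,22,1)
river: ρ → (1,22,-12)
river: ρ → (-12,2,11)
river: ρ → (11,20,-3)
river: ρ → (-3,22,4)
river: ρ → (4,18,-13)
river: ρ → (-13,8,9)
river: ρ → (9,10,-12)
river: ρ → (-12,14,7)
river: ρ → (7,14,-12)
river: ρ → (-12,10,9)
river: ρ → (9,8,-13)
closes: descent 0, river 16
min |a| on river = 1

1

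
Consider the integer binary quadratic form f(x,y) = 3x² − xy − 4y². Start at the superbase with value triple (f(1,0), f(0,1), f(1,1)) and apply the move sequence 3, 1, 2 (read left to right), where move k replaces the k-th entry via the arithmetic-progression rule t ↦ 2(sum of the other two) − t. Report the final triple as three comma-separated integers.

start (3,-4,-2) = (f(1,0),f(0,1),f(1,1))
replace slot 3: 2·(3+(-4)) − (-2) = 0 → (3,-4,0)
replace slot 1: 2·((-4)+0) − 3 = -11 → (-11,-4,0)
replace slot 2: 2·((-11)+0) − (-4) = -18 → (-11,-18,0)

-11,-18,0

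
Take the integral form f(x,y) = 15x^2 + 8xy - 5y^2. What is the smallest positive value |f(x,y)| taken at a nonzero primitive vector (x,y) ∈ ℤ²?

descent: ρ → (-5,12,11)  [lands on river]
river: ρ → (11,10,-6)
river: ρ → (-6,14,7)
river: ρ → (7,14,-6)
river: ρ → (-6,10,11)
river: ρ → (11,12,-5)
river: ρ → (-5,18,2)
river: ρ → (2,18,-5)
closes: descent 1, river 8
min |a| on river = 2

2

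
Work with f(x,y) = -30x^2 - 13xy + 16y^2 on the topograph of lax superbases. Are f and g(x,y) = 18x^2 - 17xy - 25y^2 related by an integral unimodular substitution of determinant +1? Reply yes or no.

D₁ = 2089, D₂ = 2089
river cycle of f (length 30): (16, 45, -1), (-1, 45, 16), (16, 19, -27), (-27, 35, 8), (8, 45, -2), (-2, 43, 30), (30, 17, -15), (-15, 43, 4), (4, 45, -4), (-4, 43, 15), … (20 more)
river cycle of g (length 46): (-25, 17, 18), (18, 19, -24), (-24, 29, 13), (13, 23, -30), (-30, 37, 6), (6, 35, -36), (-36, 37, 5), (5, 43, -12), (-12, 29, 26), (26, 23, -15), … (36 more)
cycles differ ⇒ inequivalent

no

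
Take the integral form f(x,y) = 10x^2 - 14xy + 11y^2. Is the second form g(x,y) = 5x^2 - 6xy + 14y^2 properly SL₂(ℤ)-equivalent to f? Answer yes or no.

D₁ = -244, D₂ = -244
f: translate: b→6 (≡-14 mod 20), so (10,-14,11)→(10,6,7)
f: flip: (10,6,7)→(7,-6,10)
f: reduced (well bottom): (7,-6,10) with a≤c, −a<b≤a
g: translate: b→4 (≡-6 mod 10), so (5,-6,14)→(5,4,13)
g: reduced (well bottom): (5,4,13) with a≤c, −a<b≤a
reduced forms (7, -6, 10) vs (5, 4, 13) ⇒ inequivalent

no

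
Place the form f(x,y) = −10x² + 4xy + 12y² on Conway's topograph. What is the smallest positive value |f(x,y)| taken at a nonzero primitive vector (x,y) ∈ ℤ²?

river: ρ → (12,20,-2)
river: ρ → (-2,20,12)
river: ρ → (12,4,-10)
river: ρ → (-10,16,6)
river: ρ → (6,20,-4)
river: ρ → (-4,20,6)
river: ρ → (6,16,-10)
river: ρ → (-10,4,12)
closes: descent 0, river 8
min |a| on river = 2

2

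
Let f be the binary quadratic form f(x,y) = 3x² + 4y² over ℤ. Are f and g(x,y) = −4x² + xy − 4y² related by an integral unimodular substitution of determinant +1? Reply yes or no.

D₁ = -48, D₂ = -63
discriminants differ ⇒ not SL₂(ℤ)-equivalent

no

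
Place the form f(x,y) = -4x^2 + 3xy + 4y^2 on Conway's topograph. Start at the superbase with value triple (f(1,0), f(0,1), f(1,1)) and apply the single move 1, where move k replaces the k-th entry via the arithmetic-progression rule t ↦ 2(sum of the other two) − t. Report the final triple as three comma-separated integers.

start (-4,4,3) = (f(1,0),f(0,1),f(1,1))
replace slot 1: 2·(4+3) − (-4) = 18 → (18,4,3)

18,4,3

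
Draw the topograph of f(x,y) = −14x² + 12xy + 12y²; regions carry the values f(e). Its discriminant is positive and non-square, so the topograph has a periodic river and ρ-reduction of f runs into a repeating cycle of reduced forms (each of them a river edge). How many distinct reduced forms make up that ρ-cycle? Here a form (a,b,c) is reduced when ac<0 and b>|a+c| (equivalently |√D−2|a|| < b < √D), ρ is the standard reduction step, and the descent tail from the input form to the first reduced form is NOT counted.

D = 816, ⌊√D⌋ = 28
river: ρ → (12,12,-14)
river: ρ → (-14,16,10)
river: ρ → (10,24,-6)
river: ρ → (-6,24,10)
river: ρ → (10,16,-14)
river: ρ → (-14,12,12)
ρ-cycle length = 6 (tail of 0 descent steps not counted)

6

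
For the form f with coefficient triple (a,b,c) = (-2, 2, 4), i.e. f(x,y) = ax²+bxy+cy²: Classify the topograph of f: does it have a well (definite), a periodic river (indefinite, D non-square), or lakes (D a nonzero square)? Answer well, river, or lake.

D = b²−4ac = 2² − 4·(-2)·4 = 36
D = 6² is a perfect square ⇒ form factors over ℤ ⇒ lakes

lake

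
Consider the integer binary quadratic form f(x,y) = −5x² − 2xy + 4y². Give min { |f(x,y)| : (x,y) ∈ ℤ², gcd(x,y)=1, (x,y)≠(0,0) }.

descent: ρ → (4,2,-5)  [lands on river]
river: ρ → (-5,8,1)
river: ρ → (1,8,-5)
river: ρ → (-5,2,4)
river: ρ → (4,6,-3)
river: ρ → (-3,6,4)
closes: descent 1, river 6
min |a| on river = 1

1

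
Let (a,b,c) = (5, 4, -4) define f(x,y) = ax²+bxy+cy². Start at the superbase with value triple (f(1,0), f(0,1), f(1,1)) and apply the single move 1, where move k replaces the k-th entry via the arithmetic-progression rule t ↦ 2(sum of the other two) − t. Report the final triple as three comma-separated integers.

start (5,-4,5) = (f(1,0),f(0,1),f(1,1))
replace slot 1: 2·((-4)+5) − 5 = -3 → (-3,-4,5)

-3,-4,5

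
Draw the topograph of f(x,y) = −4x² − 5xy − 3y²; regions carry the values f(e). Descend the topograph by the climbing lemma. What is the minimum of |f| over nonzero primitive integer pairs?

translate: b→-3 (≡5 mod 8), so (4,5,3)→(4,-3,2)
flip: (4,-3,2)→(2,3,4)
translate: b→-1 (≡3 mod 4), so (2,3,4)→(2,-1,3)
reduced (well bottom): (2,-1,3) with a≤c, −a<b≤a
well minimum |f| = |-2| = 2 (negative-definite)

2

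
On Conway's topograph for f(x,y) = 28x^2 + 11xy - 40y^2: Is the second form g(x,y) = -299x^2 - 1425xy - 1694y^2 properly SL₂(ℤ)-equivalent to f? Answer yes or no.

D₁ = 4601, D₂ = 4601
river cycle of f (length 66): (28, 67, -1), (-1, 67, 28), (28, 45, -23), (-23, 47, 26), (26, 57, -13), (-13, 47, 46), (46, 45, -14), (-14, 67, 2), (2, 65, -47), (-47, 29, 20), … (56 more)
river cycle of g (length 66): (28, 67, -1), (-1, 67, 28), (28, 45, -23), (-23, 47, 26), (26, 57, -13), (-13, 47, 46), (46, 45, -14), (-14, 67, 2), (2, 65, -47), (-47, 29, 20), … (56 more)
cycles coincide ⇒ equivalent

yes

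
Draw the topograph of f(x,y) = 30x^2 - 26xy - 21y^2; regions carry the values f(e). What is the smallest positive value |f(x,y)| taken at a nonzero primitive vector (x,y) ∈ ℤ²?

descent: ρ → (-21,26,30)  [lands on river]
river: ρ → (30,34,-17)
river: ρ → (-17,34,30)
river: ρ → (30,26,-21)
river: ρ → (-21,16,35)
river: ρ → (35,54,-2)
river: ρ → (-2,54,35)
river: ρ → (35,16,-21)
closes: descent 1, river 8
min |a| on river = 2

2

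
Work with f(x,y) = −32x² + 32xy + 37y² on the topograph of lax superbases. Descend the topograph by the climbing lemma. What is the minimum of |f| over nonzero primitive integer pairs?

river: ρ → (37,42,-27)
river: ρ → (-27,66,13)
river: ρ → (13,64,-32)
river: ρ → (-32,64,13)
river: ρ → (13,66,-27)
river: ρ → (-27,42,37)
river: ρ → (37,32,-32)
river: ρ → (-32,32,37)
closes: descent 0, river 8
min |a| on river = 13

13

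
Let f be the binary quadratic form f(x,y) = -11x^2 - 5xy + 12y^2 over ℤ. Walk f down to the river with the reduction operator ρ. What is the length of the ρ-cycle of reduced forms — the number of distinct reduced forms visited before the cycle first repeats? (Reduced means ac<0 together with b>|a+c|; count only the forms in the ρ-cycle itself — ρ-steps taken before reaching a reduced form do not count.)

D = 553, ⌊√D⌋ = 23
descent: ρ → (12,5,-11)  [lands on river]
river: ρ → (-11,17,6)
river: ρ → (6,19,-8)
river: ρ → (-8,13,12)
river: ρ → (12,11,-9)
river: ρ → (-9,7,14)
river: ρ → (14,21,-2)
river: ρ → (-2,23,3)
river: ρ → (3,19,-16)
river: ρ → (-16,13,6)
river: ρ → (6,23,-1)
river: ρ → (-1,23,6)
river: ρ → (6,13,-16)
river: ρ → (-16,19,3)
river: ρ → (3,23,-2)
river: ρ → (-2,21,14)
river: ρ → (14,7,-9)
river: ρ → (-9,11,12)
river: ρ → (12,13,-8)
river: ρ → (-8,19,6)
river: ρ → (6,17,-11)
river: ρ → (-11,5,12)
river: ρ → (12,19,-4)
river: ρ → (-4,21,7)
river: ρ → (7,21,-4)
river: ρ → (-4,19,12)
ρ-cycle length = 26 (tail of 1 descent step not counted)

26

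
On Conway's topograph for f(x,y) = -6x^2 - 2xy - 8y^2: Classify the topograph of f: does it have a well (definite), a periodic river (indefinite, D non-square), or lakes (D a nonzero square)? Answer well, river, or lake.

D = b²−4ac = (-2)² − 4·(-6)·(-8) = -188
D < 0 ⇒ definite ⇒ every region one sign ⇒ single well

well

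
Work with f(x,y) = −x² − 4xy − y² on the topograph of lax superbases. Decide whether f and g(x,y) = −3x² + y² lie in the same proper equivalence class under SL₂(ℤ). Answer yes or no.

D₁ = 12, D₂ = 12
river cycle of f (length 2): (-1, 2, 2), (2, 2, -1)
river cycle of g (length 2): (1, 2, -2), (-2, 2, 1)
cycles differ ⇒ inequivalent

no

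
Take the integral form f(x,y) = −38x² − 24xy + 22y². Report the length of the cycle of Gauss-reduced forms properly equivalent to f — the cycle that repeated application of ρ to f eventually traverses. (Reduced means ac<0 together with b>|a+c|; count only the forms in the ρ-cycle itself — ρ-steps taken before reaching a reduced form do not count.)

D = 3920, ⌊√D⌋ = 62
descent: ρ → (22,24,-38)  [lands on river]
river: ρ → (-38,52,8)
river: ρ → (8,60,-10)
river: ρ → (-10,60,8)
river: ρ → (8,52,-38)
river: ρ → (-38,24,22)
river: ρ → (22,20,-40)
river: ρ → (-40,60,2)
river: ρ → (2,60,-40)
river: ρ → (-40,20,22)
ρ-cycle length = 10 (tail of 1 descent step not counted)

10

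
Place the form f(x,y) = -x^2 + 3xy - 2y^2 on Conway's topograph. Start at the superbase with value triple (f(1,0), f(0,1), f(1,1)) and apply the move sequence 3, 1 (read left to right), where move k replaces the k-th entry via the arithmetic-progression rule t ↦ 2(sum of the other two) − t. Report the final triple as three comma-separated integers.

start (-1,-2,0) = (f(1,0),f(0,1),f(1,1))
replace slot 3: 2·((-1)+(-2)) − 0 = -6 → (-1,-2,-6)
replace slot 1: 2·((-2)+(-6)) − (-1) = -15 → (-15,-2,-6)

-15,-2,-6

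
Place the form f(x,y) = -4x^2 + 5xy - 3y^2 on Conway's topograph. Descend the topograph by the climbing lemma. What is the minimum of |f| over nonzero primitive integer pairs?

translate: b→3 (≡-5 mod 8), so (4,-5,3)→(4,3,2)
flip: (4,3,2)→(2,-3,4)
translate: b→1 (≡-3 mod 4), so (2,-3,4)→(2,1,3)
reduced (well bottom): (2,1,3) with a≤c, −a<b≤a
well minimum |f| = |-2| = 2 (negative-definite)

2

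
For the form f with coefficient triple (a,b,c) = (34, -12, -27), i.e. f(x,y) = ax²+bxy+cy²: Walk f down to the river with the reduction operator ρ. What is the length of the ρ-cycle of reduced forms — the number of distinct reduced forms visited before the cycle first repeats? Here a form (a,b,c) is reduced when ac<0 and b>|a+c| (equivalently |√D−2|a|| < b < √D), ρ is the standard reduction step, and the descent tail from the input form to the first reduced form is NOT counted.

D = 3816, ⌊√D⌋ = 61
descent: ρ → (-27,12,34)  [lands on river]
river: ρ → (34,56,-5)
river: ρ → (-5,54,45)
river: ρ → (45,36,-14)
river: ρ → (-14,48,27)
river: ρ → (27,60,-2)
river: ρ → (-2,60,27)
river: ρ → (27,48,-14)
river: ρ → (-14,36,45)
river: ρ → (45,54,-5)
river: ρ → (-5,56,34)
river: ρ → (34,12,-27)
river: ρ → (-27,42,19)
river: ρ → (19,34,-35)
river: ρ → (-35,36,18)
river: ρ → (18,36,-35)
river: ρ → (-35,34,19)
river: ρ → (19,42,-27)
ρ-cycle length = 18 (tail of 1 descent step not counted)

18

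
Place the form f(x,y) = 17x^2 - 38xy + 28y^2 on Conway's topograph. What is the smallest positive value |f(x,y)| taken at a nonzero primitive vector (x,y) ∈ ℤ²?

translate: b→-4 (≡-38 mod 34), so (17,-38,28)→(17,-4,7)
flip: (17,-4,7)→(7,4,17)
reduced (well bottom): (7,4,17) with a≤c, −a<b≤a
well minimum = a = 7

7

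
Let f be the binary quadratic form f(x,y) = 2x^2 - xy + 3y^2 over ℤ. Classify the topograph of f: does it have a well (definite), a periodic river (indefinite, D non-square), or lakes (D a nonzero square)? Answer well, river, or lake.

D = b²−4ac = (-1)² − 4·2·3 = -23
D < 0 ⇒ definite ⇒ every region one sign ⇒ single well

well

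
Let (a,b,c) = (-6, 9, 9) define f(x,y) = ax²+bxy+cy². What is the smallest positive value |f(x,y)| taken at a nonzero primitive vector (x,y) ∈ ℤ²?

river: ρ → (9,9,-6)
river: ρ → (-6,15,3)
river: ρ → (3,15,-6)
river: ρ → (-6,9,9)
closes: descent 0, river 4
min |a| on river = 3

3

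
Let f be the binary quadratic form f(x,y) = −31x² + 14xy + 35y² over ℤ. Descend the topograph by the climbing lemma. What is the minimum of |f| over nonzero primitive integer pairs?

river: ρ → (35,56,-10)
river: ρ → (-10,64,11)
river: ρ → (11,46,-55)
river: ρ → (-55,64,2)
river: ρ → (2,64,-55)
river: ρ → (-55,46,11)
river: ρ → (11,64,-10)
river: ρ → (-10,56,35)
river: ρ → (35,14,-31)
river: ρ → (-31,48,18)
river: ρ → (18,60,-13)
river: ρ → (-13,44,50)
river: ρ → (50,56,-7)
river: ρ → (-7,56,50)
river: ρ → (50,44,-13)
river: ρ → (-13,60,18)
river: ρ → (18,48,-31)
river: ρ → (-31,14,35)
closes: descent 0, river 18
min |a| on river = 2

2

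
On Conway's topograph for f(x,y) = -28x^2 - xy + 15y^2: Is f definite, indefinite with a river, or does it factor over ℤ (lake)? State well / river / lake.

D = b²−4ac = (-1)² − 4·(-28)·15 = 1681
D = 41² is a perfect square ⇒ form factors over ℤ ⇒ lakes

lake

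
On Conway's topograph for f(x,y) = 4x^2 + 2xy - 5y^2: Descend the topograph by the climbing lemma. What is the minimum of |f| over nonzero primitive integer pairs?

river: ρ → (-5,8,1)
river: ρ → (1,8,-5)
river: ρ → (-5,2,4)
river: ρ → (4,6,-3)
river: ρ → (-3,6,4)
river: ρ → (4,2,-5)
closes: descent 0, river 6
min |a| on river = 1

1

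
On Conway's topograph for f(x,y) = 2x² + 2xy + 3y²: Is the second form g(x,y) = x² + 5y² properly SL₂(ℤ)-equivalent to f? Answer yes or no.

D₁ = -20, D₂ = -20
f: reduced (well bottom): (2,2,3) with a≤c, −a<b≤a
g: reduced (well bottom): (1,0,5) with a≤c, −a<b≤a
reduced forms (2, 2, 3) vs (1, 0, 5) ⇒ inequivalent

no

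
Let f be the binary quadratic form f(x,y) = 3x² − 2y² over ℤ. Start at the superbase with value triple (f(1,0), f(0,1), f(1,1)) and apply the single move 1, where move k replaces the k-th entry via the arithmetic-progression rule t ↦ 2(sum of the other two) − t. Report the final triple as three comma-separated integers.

start (3,-2,1) = (f(1,0),f(0,1),f(1,1))
replace slot 1: 2·((-2)+1) − 3 = -5 → (-5,-2,1)

-5,-2,1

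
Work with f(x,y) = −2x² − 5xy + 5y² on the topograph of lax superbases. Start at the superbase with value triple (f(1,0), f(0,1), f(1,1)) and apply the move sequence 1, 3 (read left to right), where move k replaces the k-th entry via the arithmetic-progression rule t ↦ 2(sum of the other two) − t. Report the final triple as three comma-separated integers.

start (-2,5,-2) = (f(1,0),f(0,1),f(1,1))
replace slot 1: 2·(5+(-2)) − (-2) = 8 → (8,5,-2)
replace slot 3: 2·(8+5) − (-2) = 28 → (8,5,28)

8,5,28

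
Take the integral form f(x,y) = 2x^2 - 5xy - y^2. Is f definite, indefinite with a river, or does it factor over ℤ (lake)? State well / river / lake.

D = b²−4ac = (-5)² − 4·2·(-1) = 33
D > 0 non-square ⇒ indefinite ⇒ periodic river

river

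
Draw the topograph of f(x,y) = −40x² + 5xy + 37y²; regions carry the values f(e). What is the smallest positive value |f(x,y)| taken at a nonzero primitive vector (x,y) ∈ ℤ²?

river: ρ → (37,69,-8)
river: ρ → (-8,75,10)
river: ρ → (10,65,-43)
river: ρ → (-43,21,32)
river: ρ → (32,43,-32)
river: ρ → (-32,21,43)
river: ρ → (43,65,-10)
river: ρ → (-10,75,8)
river: ρ → (8,69,-37)
river: ρ → (-37,5,40)
river: ρ → (40,75,-2)
river: ρ → (-2,77,2)
river: ρ → (2,75,-40)
river: ρ → (-40,5,37)
closes: descent 0, river 14
min |a| on river = 2

2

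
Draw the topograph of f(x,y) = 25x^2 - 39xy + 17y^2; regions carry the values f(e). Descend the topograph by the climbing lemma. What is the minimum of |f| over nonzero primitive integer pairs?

translate: b→11 (≡-39 mod 50), so (25,-39,17)→(25,11,3)
flip: (25,11,3)→(3,-11,25)
translate: b→1 (≡-11 mod 6), so (3,-11,25)→(3,1,15)
reduced (well bottom): (3,1,15) with a≤c, −a<b≤a
well minimum = a = 3

3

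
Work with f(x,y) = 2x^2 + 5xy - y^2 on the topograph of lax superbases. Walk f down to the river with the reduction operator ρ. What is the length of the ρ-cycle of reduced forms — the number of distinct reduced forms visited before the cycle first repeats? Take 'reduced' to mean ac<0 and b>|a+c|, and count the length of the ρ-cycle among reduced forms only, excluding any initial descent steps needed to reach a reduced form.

D = 33, ⌊√D⌋ = 5
river: ρ → (-1,5,2)
river: ρ → (2,3,-3)
river: ρ → (-3,3,2)
river: ρ → (2,5,-1)
ρ-cycle length = 4 (tail of 0 descent steps not counted)

4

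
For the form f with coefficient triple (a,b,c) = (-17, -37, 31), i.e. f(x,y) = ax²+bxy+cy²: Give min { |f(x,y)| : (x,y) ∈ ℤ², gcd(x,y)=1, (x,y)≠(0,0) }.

descent: ρ → (31,37,-17)  [lands on river]
river: ρ → (-17,31,37)
river: ρ → (37,43,-11)
river: ρ → (-11,45,33)
river: ρ → (33,21,-23)
river: ρ → (-23,25,31)
closes: descent 1, river 6
min |a| on river = 11

11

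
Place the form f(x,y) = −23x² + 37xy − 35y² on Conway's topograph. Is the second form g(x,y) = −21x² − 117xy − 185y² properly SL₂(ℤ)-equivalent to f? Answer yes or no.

D₁ = -1851, D₂ = -1851
f is negative-definite; reduce −f:
−f: translate: b→9 (≡-37 mod 46), so (23,-37,35)→(23,9,21)
−f: flip: (23,9,21)→(21,-9,23)
−f: reduced (well bottom): (21,-9,23) with a≤c, −a<b≤a
flip sign back: reduced form of f is (-21,9,-23)
g is negative-definite; reduce −g:
−g: translate: b→-9 (≡117 mod 42), so (21,117,185)→(21,-9,23)
−g: reduced (well bottom): (21,-9,23) with a≤c, −a<b≤a
flip sign back: reduced form of g is (-21,9,-23)
reduced forms (-21, 9, -23) vs (-21, 9, -23) ⇒ equivalent

yes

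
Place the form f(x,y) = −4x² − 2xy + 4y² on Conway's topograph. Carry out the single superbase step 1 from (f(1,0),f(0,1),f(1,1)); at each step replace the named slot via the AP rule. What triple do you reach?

start (-4,4,-2) = (f(1,0),f(0,1),f(1,1))
replace slot 1: 2·(4+(-2)) − (-4) = 8 → (8,4,-2)

8,4,-2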